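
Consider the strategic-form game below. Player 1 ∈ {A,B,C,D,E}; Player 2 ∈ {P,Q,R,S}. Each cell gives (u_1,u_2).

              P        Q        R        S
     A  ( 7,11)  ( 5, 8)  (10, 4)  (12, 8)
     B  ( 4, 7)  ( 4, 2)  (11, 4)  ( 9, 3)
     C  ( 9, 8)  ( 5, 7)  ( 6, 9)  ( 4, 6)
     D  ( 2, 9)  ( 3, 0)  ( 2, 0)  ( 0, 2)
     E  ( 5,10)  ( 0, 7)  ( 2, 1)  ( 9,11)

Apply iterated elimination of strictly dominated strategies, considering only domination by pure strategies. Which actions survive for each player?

P1 drop D (A beats it: P:7>2 Q:5>3 R:10>2 S:12>0)
P1 drop E (A beats it: P:7>5 Q:5>0 R:10>2 S:12>9)
P2 drop Q (P beats it: A:11>8 B:7>2 C:8>7)
P2 drop S (P beats it: A:11>8 B:7>3 C:8>6)
P1→{A,B,C} P2→{P,R}

Remaining: P1:{A,B,C} P2:{P,R}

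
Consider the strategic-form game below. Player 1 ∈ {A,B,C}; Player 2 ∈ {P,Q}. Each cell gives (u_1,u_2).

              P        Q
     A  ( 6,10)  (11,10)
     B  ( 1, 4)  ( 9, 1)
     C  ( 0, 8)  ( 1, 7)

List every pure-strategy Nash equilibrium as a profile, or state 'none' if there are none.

PSNE = {(A,P), (A,Q)}

(A,P): NE
(A,Q): NE
(B,P): not NE [P1→A gives 6>1]
(B,Q): not NE [P1→A gives 11>9; P2→P gives 4>1]
(C,P): not NE [P1→A gives 6>0]
(C,Q): not NE [P1→A gives 11>1; P2→P gives 8>7]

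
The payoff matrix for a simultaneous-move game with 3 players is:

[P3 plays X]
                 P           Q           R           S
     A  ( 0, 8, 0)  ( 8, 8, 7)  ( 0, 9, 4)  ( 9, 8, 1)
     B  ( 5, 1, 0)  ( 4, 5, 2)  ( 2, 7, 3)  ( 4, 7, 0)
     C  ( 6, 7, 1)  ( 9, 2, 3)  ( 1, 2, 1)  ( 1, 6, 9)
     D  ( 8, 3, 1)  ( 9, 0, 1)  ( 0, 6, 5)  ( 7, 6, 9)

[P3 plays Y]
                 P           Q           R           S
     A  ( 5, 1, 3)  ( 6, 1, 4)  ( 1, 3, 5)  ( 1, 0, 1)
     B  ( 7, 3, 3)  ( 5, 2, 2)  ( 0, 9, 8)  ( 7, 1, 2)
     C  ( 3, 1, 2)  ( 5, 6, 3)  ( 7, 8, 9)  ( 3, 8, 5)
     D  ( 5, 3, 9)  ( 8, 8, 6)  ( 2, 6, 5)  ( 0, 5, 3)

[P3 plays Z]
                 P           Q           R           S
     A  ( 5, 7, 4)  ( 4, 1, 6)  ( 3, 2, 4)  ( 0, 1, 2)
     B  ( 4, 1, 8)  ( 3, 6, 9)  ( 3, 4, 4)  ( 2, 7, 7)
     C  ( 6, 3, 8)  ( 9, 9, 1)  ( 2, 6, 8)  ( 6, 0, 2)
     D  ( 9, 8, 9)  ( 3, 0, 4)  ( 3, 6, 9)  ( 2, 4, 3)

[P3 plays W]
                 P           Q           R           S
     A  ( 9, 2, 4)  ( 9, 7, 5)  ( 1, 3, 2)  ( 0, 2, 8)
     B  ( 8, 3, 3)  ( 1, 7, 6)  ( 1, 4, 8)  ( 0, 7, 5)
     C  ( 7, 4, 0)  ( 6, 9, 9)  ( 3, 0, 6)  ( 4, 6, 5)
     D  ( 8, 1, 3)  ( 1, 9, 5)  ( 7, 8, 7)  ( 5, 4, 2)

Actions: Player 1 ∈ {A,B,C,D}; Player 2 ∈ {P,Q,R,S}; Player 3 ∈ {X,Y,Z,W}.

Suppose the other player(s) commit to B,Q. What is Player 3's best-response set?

P3 best: {Z}

u_3(X vs B,Q) = 2
u_3(Y vs B,Q) = 2
u_3(Z vs B,Q) = 9
u_3(W vs B,Q) = 6
max payoff 9 at {Z}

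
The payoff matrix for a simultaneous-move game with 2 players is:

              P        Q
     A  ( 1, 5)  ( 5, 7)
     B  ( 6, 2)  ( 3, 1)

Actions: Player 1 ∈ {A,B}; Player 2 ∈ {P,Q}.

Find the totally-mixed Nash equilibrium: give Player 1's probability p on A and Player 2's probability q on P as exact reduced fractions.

p=1/3, q=2/7

P1 indiff ⇒ q·1+(1-q)·5 = q·6+(1-q)·3 ⇒ q(-5) = (1-q)(-2) ⇒ q = 2/7
P2 indiff ⇒ p·5+(1-p)·2 = p·7+(1-p)·1 ⇒ p(-2) = (1-p)(-1) ⇒ p = 1/3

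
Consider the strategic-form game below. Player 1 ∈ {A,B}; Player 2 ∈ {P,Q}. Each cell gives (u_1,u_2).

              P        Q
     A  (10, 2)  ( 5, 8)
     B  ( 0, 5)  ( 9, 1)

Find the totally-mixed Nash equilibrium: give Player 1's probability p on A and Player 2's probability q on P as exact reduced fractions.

P1 indiff ⇒ q·10+(1-q)·5 = q·0+(1-q)·9 ⇒ q(10) = (1-q)(4) ⇒ q = 2/7
P2 indiff ⇒ p·2+(1-p)·5 = p·8+(1-p)·1 ⇒ p(-6) = (1-p)(-4) ⇒ p = 2/5

(p,q) = (2/5, 2/7)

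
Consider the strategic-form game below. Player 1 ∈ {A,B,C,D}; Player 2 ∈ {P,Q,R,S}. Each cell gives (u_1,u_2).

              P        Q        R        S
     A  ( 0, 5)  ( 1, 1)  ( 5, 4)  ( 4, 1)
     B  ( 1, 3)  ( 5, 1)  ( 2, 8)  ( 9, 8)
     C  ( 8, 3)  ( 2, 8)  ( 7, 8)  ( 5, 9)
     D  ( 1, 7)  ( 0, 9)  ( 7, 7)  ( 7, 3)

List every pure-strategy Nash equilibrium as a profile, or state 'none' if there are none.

(A,P): not NE [P1→C gives 8>0]
(A,Q): not NE [P1→B gives 5>1; P2→P gives 5>1]
(A,R): not NE [P1→D gives 7>5; P2→P gives 5>4]
(A,S): not NE [P1→B gives 9>4; P2→P gives 5>1]
(B,P): not NE [P1→C gives 8>1; P2→S gives 8>3]
(B,Q): not NE [P2→S gives 8>1]
(B,R): not NE [P1→D gives 7>2]
(B,S): NE
(C,P): not NE [P2→S gives 9>3]
(C,Q): not NE [P1→B gives 5>2; P2→S gives 9>8]
(C,R): not NE [P2→S gives 9>8]
(C,S): not NE [P1→B gives 9>5]
(D,P): not NE [P1→C gives 8>1; P2→Q gives 9>7]
(D,Q): not NE [P1→B gives 5>0]
(D,R): not NE [P2→Q gives 9>7]
(D,S): not NE [P1→B gives 9>7; P2→Q gives 9>3]

PSNE = {(B,S)}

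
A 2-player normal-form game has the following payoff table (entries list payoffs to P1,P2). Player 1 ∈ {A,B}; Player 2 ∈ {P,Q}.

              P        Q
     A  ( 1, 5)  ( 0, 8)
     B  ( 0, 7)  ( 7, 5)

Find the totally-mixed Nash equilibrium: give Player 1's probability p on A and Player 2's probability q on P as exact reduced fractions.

P1 indiff ⇒ q·1+(1-q)·0 = q·0+(1-q)·7 ⇒ q(1) = (1-q)(7) ⇒ q = 7/8
P2 indiff ⇒ p·5+(1-p)·7 = p·8+(1-p)·5 ⇒ p(-3) = (1-p)(-2) ⇒ p = 2/5

P1 mixes 2/5 on A; P2 mixes 7/8 on P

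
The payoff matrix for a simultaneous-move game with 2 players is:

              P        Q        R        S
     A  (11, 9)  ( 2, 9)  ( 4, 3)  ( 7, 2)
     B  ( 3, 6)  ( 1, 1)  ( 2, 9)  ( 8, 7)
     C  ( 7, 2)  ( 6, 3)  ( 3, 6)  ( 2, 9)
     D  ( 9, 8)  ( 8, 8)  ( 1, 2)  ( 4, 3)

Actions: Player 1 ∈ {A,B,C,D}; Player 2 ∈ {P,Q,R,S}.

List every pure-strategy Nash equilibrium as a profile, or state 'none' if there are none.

Nash profiles: (A,P), (D,Q)

(A,P): NE
(A,Q): not NE [P1→D gives 8>2]
(A,R): not NE [P2→Q gives 9>3]
(A,S): not NE [P1→B gives 8>7; P2→Q gives 9>2]
(B,P): not NE [P1→A gives 11>3; P2→R gives 9>6]
(B,Q): not NE [P1→D gives 8>1; P2→R gives 9>1]
(B,R): not NE [P1→A gives 4>2]
(B,S): not NE [P2→R gives 9>7]
(C,P): not NE [P1→A gives 11>7; P2→S gives 9>2]
(C,Q): not NE [P1→D gives 8>6; P2→S gives 9>3]
(C,R): not NE [P1→A gives 4>3; P2→S gives 9>6]
(C,S): not NE [P1→B gives 8>2]
(D,P): not NE [P1→A gives 11>9]
(D,Q): NE
(D,R): not NE [P1→A gives 4>1; P2→Q gives 8>2]
(D,S): not NE [P1→B gives 8>4; P2→Q gives 8>3]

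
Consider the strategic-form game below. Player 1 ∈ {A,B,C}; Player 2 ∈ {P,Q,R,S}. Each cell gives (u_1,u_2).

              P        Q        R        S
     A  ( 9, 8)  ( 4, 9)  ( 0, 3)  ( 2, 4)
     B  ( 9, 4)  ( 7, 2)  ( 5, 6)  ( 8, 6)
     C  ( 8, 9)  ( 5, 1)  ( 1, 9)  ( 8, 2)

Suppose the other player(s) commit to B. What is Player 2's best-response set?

u_2(P vs B) = 4
u_2(Q vs B) = 2
u_2(R vs B) = 6
u_2(S vs B) = 6
max payoff 6 at {R,S}

BR_2 = {R,S}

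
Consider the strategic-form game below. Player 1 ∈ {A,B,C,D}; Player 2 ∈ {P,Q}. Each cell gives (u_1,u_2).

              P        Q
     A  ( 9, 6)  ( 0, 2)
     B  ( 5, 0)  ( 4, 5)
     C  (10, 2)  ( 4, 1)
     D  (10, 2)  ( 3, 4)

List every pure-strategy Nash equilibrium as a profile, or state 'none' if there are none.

(A,P): not NE [P1→D gives 10>9]
(A,Q): not NE [P1→C gives 4>0; P2→P gives 6>2]
(B,P): not NE [P1→D gives 10>5; P2→Q gives 5>0]
(B,Q): NE
(C,P): NE
(C,Q): not NE [P2→P gives 2>1]
(D,P): not NE [P2→Q gives 4>2]
(D,Q): not NE [P1→C gives 4>3]

PSNE = {(B,Q), (C,P)}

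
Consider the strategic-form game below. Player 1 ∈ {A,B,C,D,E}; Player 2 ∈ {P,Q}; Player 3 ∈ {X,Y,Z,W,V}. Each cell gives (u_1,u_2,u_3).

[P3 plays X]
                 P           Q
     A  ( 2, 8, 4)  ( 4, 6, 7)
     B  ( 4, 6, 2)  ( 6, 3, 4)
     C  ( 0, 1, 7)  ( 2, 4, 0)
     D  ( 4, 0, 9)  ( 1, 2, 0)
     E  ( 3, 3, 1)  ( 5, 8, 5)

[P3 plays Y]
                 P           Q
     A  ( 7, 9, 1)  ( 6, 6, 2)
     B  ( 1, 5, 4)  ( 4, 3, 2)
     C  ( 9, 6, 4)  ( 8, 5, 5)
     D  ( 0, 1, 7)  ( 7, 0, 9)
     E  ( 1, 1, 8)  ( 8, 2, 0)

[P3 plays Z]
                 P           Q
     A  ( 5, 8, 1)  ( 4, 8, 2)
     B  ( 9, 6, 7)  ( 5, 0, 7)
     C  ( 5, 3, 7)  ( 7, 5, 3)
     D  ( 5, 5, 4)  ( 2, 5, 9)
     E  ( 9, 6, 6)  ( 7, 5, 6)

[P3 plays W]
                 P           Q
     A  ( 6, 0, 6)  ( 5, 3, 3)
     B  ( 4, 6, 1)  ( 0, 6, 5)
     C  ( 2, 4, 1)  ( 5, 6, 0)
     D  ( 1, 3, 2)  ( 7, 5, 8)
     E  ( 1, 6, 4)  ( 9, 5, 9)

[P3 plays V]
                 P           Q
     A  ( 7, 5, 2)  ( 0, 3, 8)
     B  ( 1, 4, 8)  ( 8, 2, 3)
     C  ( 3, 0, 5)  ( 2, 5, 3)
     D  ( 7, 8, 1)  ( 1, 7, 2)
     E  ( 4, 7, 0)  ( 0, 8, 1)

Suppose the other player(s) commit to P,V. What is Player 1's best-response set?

u_1(A vs P,V) = 7
u_1(B vs P,V) = 1
u_1(C vs P,V) = 3
u_1(D vs P,V) = 7
u_1(E vs P,V) = 4
max payoff 7 at {A,D}

BR_1 = {A,D}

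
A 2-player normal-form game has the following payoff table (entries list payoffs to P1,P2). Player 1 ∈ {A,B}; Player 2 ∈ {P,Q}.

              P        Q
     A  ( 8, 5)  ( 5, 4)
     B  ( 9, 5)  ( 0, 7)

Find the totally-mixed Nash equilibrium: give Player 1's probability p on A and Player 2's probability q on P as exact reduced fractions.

P1 indiff ⇒ q·8+(1-q)·5 = q·9+(1-q)·0 ⇒ q(-1) = (1-q)(-5) ⇒ q = 5/6
P2 indiff ⇒ p·5+(1-p)·5 = p·4+(1-p)·7 ⇒ p(1) = (1-p)(2) ⇒ p = 2/3

(p,q) = (2/3, 5/6)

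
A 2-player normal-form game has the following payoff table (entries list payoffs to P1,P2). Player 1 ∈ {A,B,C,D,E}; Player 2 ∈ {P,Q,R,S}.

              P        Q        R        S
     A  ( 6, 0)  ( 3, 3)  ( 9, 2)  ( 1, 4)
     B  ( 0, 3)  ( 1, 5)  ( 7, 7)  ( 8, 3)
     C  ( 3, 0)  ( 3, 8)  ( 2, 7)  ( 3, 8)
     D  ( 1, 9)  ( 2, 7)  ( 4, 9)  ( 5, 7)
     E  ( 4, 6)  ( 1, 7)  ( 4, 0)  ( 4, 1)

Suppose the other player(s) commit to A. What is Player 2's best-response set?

argmax u_2 = {S}

u_2(P vs A) = 0
u_2(Q vs A) = 3
u_2(R vs A) = 2
u_2(S vs A) = 4
max payoff 4 at {S}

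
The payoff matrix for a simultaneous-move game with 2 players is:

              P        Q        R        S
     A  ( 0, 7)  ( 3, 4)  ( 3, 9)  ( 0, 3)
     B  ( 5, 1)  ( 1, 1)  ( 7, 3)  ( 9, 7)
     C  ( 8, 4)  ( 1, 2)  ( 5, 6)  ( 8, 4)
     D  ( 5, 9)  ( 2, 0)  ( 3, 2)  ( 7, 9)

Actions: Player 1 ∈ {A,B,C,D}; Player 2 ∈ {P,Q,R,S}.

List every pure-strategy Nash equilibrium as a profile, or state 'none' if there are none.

NE set: (B,S)

(A,P): not NE [P1→C gives 8>0; P2→R gives 9>7]
(A,Q): not NE [P2→R gives 9>4]
(A,R): not NE [P1→B gives 7>3]
(A,S): not NE [P1→B gives 9>0; P2→R gives 9>3]
(B,P): not NE [P1→C gives 8>5; P2→S gives 7>1]
(B,Q): not NE [P1→A gives 3>1; P2→S gives 7>1]
(B,R): not NE [P2→S gives 7>3]
(B,S): NE
(C,P): not NE [P2→R gives 6>4]
(C,Q): not NE [P1→A gives 3>1; P2→R gives 6>2]
(C,R): not NE [P1→B gives 7>5]
(C,S): not NE [P1→B gives 9>8; P2→R gives 6>4]
(D,P): not NE [P1→C gives 8>5]
(D,Q): not NE [P1→A gives 3>2; P2→S gives 9>0]
(D,R): not NE [P1→B gives 7>3; P2→S gives 9>2]
(D,S): not NE [P1→B gives 9>7]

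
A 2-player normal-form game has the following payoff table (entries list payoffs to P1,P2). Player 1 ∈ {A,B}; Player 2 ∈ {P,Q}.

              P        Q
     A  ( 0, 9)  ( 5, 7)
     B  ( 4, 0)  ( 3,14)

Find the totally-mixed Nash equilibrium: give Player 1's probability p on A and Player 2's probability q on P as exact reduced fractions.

(p,q) = (7/8, 1/3)

P1 indiff ⇒ q·0+(1-q)·5 = q·4+(1-q)·3 ⇒ q(-4) = (1-q)(-2) ⇒ q = 1/3
P2 indiff ⇒ p·9+(1-p)·0 = p·7+(1-p)·14 ⇒ p(2) = (1-p)(14) ⇒ p = 7/8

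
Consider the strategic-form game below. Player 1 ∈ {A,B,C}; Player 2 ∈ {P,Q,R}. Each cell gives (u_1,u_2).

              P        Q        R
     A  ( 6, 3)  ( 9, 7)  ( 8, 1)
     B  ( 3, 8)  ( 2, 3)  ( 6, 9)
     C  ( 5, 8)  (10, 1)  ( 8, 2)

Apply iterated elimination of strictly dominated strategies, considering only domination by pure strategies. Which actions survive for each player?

P1 drop B (A beats it: P:6>3 Q:9>2 R:8>6)
P2 drop R (P beats it: A:3>1 C:8>2)
P1→{A,C} P2→{P,Q}

IESDS → P1:{A,C} P2:{P,Q}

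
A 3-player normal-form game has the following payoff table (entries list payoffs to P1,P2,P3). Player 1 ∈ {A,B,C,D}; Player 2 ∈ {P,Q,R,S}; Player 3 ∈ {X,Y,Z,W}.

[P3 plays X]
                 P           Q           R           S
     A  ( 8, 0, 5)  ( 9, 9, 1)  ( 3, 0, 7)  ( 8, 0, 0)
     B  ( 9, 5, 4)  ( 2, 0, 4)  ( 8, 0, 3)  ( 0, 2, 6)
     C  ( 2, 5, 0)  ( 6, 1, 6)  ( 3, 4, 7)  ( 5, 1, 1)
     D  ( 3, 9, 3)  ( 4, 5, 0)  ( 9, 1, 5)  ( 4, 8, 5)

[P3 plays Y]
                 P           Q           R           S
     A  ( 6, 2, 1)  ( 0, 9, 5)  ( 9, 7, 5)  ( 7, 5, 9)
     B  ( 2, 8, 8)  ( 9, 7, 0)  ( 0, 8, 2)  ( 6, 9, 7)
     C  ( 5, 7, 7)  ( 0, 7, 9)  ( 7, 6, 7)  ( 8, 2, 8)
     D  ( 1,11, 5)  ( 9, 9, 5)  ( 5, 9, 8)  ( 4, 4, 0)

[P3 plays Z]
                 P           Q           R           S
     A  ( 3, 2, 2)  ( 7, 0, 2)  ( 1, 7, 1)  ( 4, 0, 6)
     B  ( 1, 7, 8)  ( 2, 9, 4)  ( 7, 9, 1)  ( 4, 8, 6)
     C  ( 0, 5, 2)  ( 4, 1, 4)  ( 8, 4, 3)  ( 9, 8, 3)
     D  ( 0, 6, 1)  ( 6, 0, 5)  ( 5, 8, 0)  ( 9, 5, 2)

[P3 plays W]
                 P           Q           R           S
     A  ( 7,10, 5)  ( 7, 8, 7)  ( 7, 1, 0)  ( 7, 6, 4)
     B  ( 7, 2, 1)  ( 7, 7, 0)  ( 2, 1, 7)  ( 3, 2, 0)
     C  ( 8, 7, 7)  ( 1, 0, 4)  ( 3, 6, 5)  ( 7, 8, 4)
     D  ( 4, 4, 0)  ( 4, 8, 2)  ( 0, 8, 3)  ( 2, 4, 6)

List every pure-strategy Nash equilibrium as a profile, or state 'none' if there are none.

Equilibria: none

(A,P,X): not NE [P1→B gives 9>8; P2→Q gives 9>0]
(A,P,Y): not NE [P2→Q gives 9>2; P3→W gives 5>1]
(A,P,Z): not NE [P2→R gives 7>2; P3→W gives 5>2]
(A,P,W): not NE [P1→C gives 8>7]
(A,Q,X): not NE [P3→W gives 7>1]
(A,Q,Y): not NE [P1→D gives 9>0; P3→W gives 7>5]
(A,Q,Z): not NE [P2→R gives 7>0; P3→W gives 7>2]
(A,Q,W): not NE [P2→P gives 10>8]
(A,R,X): not NE [P1→D gives 9>3; P2→Q gives 9>0]
(A,R,Y): not NE [P2→Q gives 9>7; P3→X gives 7>5]
(A,R,Z): not NE [P1→C gives 8>1; P3→X gives 7>1]
(A,R,W): not NE [P2→P gives 10>1; P3→X gives 7>0]
(A,S,X): not NE [P2→Q gives 9>0; P3→Y gives 9>0]
(A,S,Y): not NE [P1→C gives 8>7; P2→Q gives 9>5]
(A,S,Z): not NE [P1→D gives 9>4; P2→R gives 7>0; P3→Y gives 9>6]
(A,S,W): not NE [P2→P gives 10>6; P3→Y gives 9>4]
(B,P,X): not NE [P3→Z gives 8>4]
(B,P,Y): not NE [P1→A gives 6>2; P2→S gives 9>8]
(B,P,Z): not NE [P1→A gives 3>1; P2→R gives 9>7]
(B,P,W): not NE [P1→C gives 8>7; P2→Q gives 7>2; P3→Z gives 8>1]
(B,Q,X): not NE [P1→A gives 9>2; P2→P gives 5>0]
(B,Q,Y): not NE [P2→S gives 9>7; P3→Z gives 4>0]
(B,Q,Z): not NE [P1→A gives 7>2]
(B,Q,W): not NE [P3→Z gives 4>0]
(B,R,X): not NE [P1→D gives 9>8; P2→P gives 5>0; P3→W gives 7>3]
(B,R,Y): not NE [P1→A gives 9>0; P2→S gives 9>8; P3→W gives 7>2]
(B,R,Z): not NE [P1→C gives 8>7; P3→W gives 7>1]
(B,R,W): not NE [P1→A gives 7>2; P2→Q gives 7>1]
(B,S,X): not NE [P1→A gives 8>0; P2→P gives 5>2; P3→Y gives 7>6]
(B,S,Y): not NE [P1→C gives 8>6]
(B,S,Z): not NE [P1→D gives 9>4; P2→R gives 9>8; P3→Y gives 7>6]
(B,S,W): not NE [P1→C gives 7>3; P2→Q gives 7>2; P3→Y gives 7>0]
(C,P,X): not NE [P1→B gives 9>2; P3→W gives 7>0]
(C,P,Y): not NE [P1→A gives 6>5]
(C,P,Z): not NE [P1→A gives 3>0; P2→S gives 8>5; P3→W gives 7>2]
(C,P,W): not NE [P2→S gives 8>7]
(C,Q,X): not NE [P1→A gives 9>6; P2→P gives 5>1; P3→Y gives 9>6]
(C,Q,Y): not NE [P1→D gives 9>0]
(C,Q,Z): not NE [P1→A gives 7>4; P2→S gives 8>1; P3→Y gives 9>4]
(C,Q,W): not NE [P1→B gives 7>1; P2→S gives 8>0; P3→Y gives 9>4]
(C,R,X): not NE [P1→D gives 9>3; P2→P gives 5>4]
(C,R,Y): not NE [P1→A gives 9>7; P2→Q gives 7>6]
(C,R,Z): not NE [P2→S gives 8>4; P3→Y gives 7>3]
(C,R,W): not NE [P1→A gives 7>3; P2→S gives 8>6; P3→Y gives 7>5]
(C,S,X): not NE [P1→A gives 8>5; P2→P gives 5>1; P3→Y gives 8>1]
(C,S,Y): not NE [P2→Q gives 7>2]
(C,S,Z): not NE [P3→Y gives 8>3]
(C,S,W): not NE [P3→Y gives 8>4]
(D,P,X): not NE [P1→B gives 9>3; P3→Y gives 5>3]
(D,P,Y): not NE [P1→A gives 6>1]
(D,P,Z): not NE [P1→A gives 3>0; P2→R gives 8>6; P3→Y gives 5>1]
(D,P,W): not NE [P1→C gives 8>4; P2→R gives 8>4; P3→Y gives 5>0]
(D,Q,X): not NE [P1→A gives 9>4; P2→P gives 9>5; P3→Z gives 5>0]
(D,Q,Y): not NE [P2→P gives 11>9]
(D,Q,Z): not NE [P1→A gives 7>6; P2→R gives 8>0]
(D,Q,W): not NE [P1→B gives 7>4; P3→Z gives 5>2]
(D,R,X): not NE [P2→P gives 9>1; P3→Y gives 8>5]
(D,R,Y): not NE [P1→A gives 9>5; P2→P gives 11>9]
(D,R,Z): not NE [P1→C gives 8>5; P3→Y gives 8>0]
(D,R,W): not NE [P1→A gives 7>0; P3→Y gives 8>3]
(D,S,X): not NE [P1→A gives 8>4; P2→P gives 9>8; P3→W gives 6>5]
(D,S,Y): not NE [P1→C gives 8>4; P2→P gives 11>4; P3→W gives 6>0]
(D,S,Z): not NE [P2→R gives 8>5; P3→W gives 6>2]
(D,S,W): not NE [P1→C gives 7>2; P2→R gives 8>4]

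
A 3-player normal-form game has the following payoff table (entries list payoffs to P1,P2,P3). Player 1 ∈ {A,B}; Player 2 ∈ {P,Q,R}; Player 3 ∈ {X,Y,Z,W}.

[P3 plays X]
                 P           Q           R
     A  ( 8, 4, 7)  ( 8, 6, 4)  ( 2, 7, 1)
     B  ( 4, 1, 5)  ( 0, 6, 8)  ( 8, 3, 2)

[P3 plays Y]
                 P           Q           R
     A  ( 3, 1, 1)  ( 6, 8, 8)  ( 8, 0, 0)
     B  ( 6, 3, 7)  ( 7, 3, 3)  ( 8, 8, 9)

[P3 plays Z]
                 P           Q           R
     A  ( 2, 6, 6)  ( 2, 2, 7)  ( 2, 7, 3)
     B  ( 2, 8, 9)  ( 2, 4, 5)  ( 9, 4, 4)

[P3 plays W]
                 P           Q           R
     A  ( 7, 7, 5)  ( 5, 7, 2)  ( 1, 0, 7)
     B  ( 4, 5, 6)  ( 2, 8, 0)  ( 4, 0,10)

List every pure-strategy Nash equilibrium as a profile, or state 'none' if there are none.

NE set: (B,P,Z)

(A,P,X): not NE [P2→R gives 7>4]
(A,P,Y): not NE [P1→B gives 6>3; P2→Q gives 8>1; P3→X gives 7>1]
(A,P,Z): not NE [P2→R gives 7>6; P3→X gives 7>6]
(A,P,W): not NE [P3→X gives 7>5]
(A,Q,X): not NE [P2→R gives 7>6; P3→Y gives 8>4]
(A,Q,Y): not NE [P1→B gives 7>6]
(A,Q,Z): not NE [P2→R gives 7>2; P3→Y gives 8>7]
(A,Q,W): not NE [P3→Y gives 8>2]
(A,R,X): not NE [P1→B gives 8>2; P3→W gives 7>1]
(A,R,Y): not NE [P2→Q gives 8>0; P3→W gives 7>0]
(A,R,Z): not NE [P1→B gives 9>2; P3→W gives 7>3]
(A,R,W): not NE [P1→B gives 4>1; P2→Q gives 7>0]
(B,P,X): not NE [P1→A gives 8>4; P2→Q gives 6>1; P3→Z gives 9>5]
(B,P,Y): not NE [P2→R gives 8>3; P3→Z gives 9>7]
(B,P,Z): NE
(B,P,W): not NE [P1→A gives 7>4; P2→Q gives 8>5; P3→Z gives 9>6]
(B,Q,X): not NE [P1→A gives 8>0]
(B,Q,Y): not NE [P2→R gives 8>3; P3→X gives 8>3]
(B,Q,Z): not NE [P2→P gives 8>4; P3→X gives 8>5]
(B,Q,W): not NE [P1→A gives 5>2; P3→X gives 8>0]
(B,R,X): not NE [P2→Q gives 6>3; P3→W gives 10>2]
(B,R,Y): not NE [P3→W gives 10>9]
(B,R,Z): not NE [P2→P gives 8>4; P3→W gives 10>4]
(B,R,W): not NE [P2→Q gives 8>0]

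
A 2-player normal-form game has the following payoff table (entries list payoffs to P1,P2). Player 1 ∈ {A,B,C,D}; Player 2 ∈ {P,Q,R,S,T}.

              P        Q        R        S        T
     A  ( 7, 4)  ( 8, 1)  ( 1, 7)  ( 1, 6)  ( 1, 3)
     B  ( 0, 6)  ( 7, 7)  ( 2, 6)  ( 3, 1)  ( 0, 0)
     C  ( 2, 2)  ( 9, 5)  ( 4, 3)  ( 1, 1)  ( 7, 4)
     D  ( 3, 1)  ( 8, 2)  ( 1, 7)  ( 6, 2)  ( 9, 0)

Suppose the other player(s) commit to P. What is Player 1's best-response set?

u_1(A vs P) = 7
u_1(B vs P) = 0
u_1(C vs P) = 2
u_1(D vs P) = 3
max payoff 7 at {A}

P1 best: {A}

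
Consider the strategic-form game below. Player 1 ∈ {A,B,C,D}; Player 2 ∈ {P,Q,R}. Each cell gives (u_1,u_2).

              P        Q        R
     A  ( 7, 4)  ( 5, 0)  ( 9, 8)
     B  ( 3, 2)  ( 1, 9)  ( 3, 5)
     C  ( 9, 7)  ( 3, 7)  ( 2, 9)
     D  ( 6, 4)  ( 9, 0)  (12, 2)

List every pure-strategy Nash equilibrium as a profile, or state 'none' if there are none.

(A,P): not NE [P1→C gives 9>7; P2→R gives 8>4]
(A,Q): not NE [P1→D gives 9>5; P2→R gives 8>0]
(A,R): not NE [P1→D gives 12>9]
(B,P): not NE [P1→C gives 9>3; P2→Q gives 9>2]
(B,Q): not NE [P1→D gives 9>1]
(B,R): not NE [P1→D gives 12>3; P2→Q gives 9>5]
(C,P): not NE [P2→R gives 9>7]
(C,Q): not NE [P1→D gives 9>3; P2→R gives 9>7]
(C,R): not NE [P1→D gives 12>2]
(D,P): not NE [P1→C gives 9>6]
(D,Q): not NE [P2→P gives 4>0]
(D,R): not NE [P2→P gives 4>2]

No pure NE.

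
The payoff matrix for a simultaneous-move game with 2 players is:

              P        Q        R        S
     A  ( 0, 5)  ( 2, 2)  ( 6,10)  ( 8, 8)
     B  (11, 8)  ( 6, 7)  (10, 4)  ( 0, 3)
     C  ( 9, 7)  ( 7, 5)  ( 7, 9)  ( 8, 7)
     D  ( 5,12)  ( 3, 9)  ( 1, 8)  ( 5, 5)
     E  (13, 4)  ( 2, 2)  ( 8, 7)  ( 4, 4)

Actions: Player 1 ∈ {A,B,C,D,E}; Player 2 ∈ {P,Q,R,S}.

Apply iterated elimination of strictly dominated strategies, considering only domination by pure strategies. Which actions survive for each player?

P1 drop D (C beats it: P:9>5 Q:7>3 R:7>1 S:8>5)
P2 drop Q (P beats it: A:5>2 B:8>7 C:7>5 E:4>2)
P2 drop S (R beats it: A:10>8 B:4>3 C:9>7 E:7>4)
P1 drop A (B beats it: P:11>0 R:10>6)
P1 drop C (B beats it: P:11>9 R:10>7)
P1→{B,E} P2→{P,R}

IESDS → P1:{B,E} P2:{P,R}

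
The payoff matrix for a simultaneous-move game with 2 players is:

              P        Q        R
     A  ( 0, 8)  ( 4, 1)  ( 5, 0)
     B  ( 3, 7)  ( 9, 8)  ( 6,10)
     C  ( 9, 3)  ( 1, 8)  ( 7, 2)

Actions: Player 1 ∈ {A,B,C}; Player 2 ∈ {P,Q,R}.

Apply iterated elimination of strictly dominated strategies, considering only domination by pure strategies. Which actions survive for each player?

Survivors P1:{B,C} P2:{Q,R}

P1 drop A (B beats it: P:3>0 Q:9>4 R:6>5)
P2 drop P (Q beats it: B:8>7 C:8>3)
P1→{B,C} P2→{Q,R}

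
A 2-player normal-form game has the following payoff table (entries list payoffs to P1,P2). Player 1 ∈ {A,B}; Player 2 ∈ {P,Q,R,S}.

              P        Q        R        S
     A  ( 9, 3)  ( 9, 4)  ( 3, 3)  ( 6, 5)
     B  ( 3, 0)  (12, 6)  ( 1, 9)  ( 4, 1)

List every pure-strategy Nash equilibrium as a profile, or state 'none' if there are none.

NE set: (A,S)

(A,P): not NE [P2→S gives 5>3]
(A,Q): not NE [P1→B gives 12>9; P2→S gives 5>4]
(A,R): not NE [P2→S gives 5>3]
(A,S): NE
(B,P): not NE [P1→A gives 9>3; P2→R gives 9>0]
(B,Q): not NE [P2→R gives 9>6]
(B,R): not NE [P1→A gives 3>1]
(B,S): not NE [P1→A gives 6>4; P2→R gives 9>1]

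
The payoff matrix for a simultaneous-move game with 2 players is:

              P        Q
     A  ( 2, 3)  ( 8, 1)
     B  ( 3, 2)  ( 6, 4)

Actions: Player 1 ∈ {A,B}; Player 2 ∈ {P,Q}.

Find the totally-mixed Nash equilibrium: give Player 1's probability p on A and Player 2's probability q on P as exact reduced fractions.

P1 indiff ⇒ q·2+(1-q)·8 = q·3+(1-q)·6 ⇒ q(-1) = (1-q)(-2) ⇒ q = 2/3
P2 indiff ⇒ p·3+(1-p)·2 = p·1+(1-p)·4 ⇒ p(2) = (1-p)(2) ⇒ p = 1/2

(p,q) = (1/2, 2/3)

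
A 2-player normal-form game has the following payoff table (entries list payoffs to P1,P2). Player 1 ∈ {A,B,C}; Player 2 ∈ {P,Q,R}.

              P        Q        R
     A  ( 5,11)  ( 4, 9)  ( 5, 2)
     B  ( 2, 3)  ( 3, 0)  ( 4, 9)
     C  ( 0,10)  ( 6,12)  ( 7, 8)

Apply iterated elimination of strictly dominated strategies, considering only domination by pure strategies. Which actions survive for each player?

P1 drop B (A beats it: P:5>2 Q:4>3 R:5>4)
P2 drop R (P beats it: A:11>2 C:10>8)
P1→{A,C} P2→{P,Q}

IESDS → P1:{A,C} P2:{P,Q}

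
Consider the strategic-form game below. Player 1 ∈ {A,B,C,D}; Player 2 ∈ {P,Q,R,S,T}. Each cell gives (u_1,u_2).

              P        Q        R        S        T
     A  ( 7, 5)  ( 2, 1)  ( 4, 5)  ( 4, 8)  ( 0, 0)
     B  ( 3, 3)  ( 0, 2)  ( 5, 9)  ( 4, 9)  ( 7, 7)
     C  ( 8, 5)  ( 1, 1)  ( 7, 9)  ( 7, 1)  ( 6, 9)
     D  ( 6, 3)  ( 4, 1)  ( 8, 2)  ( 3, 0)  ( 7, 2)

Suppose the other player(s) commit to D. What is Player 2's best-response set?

BR_2 = {P}

u_2(P vs D) = 3
u_2(Q vs D) = 1
u_2(R vs D) = 2
u_2(S vs D) = 0
u_2(T vs D) = 2
max payoff 3 at {P}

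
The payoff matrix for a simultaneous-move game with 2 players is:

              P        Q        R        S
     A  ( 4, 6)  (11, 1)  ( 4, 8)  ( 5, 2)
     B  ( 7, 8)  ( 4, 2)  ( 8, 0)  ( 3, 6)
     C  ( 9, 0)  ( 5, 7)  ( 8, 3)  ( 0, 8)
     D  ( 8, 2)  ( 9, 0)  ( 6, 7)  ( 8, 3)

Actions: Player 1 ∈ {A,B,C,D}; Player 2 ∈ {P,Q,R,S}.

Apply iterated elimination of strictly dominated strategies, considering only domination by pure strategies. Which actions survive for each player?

P2 drop Q (S beats it: A:2>1 B:6>2 C:8>7 D:3>0)
P1 drop A (D beats it: P:8>4 R:6>4 S:8>5)
P1→{B,C,D} P2→{P,R,S}

IESDS → P1:{B,C,D} P2:{P,R,S}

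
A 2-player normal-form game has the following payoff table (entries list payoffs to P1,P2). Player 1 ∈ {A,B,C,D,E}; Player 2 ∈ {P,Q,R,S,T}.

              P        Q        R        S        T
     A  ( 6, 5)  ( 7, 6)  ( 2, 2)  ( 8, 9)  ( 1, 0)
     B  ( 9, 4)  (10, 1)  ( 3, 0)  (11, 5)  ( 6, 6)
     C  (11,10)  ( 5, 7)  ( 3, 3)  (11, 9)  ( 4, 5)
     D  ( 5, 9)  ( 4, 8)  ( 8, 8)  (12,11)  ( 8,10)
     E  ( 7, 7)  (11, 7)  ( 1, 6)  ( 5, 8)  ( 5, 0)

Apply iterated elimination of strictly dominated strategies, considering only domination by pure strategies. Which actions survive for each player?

P1 drop A (B beats it: P:9>6 Q:10>7 R:3>2 S:11>8 T:6>1)
P2 drop Q (S beats it: B:5>1 C:9>7 D:11>8 E:8>7)
P1 drop E (B beats it: P:9>7 R:3>1 S:11>5 T:6>5)
P2 drop R (P beats it: B:4>0 C:10>3 D:9>8)
P1→{B,C,D} P2→{P,S,T}

Remaining: P1:{B,C,D} P2:{P,S,T}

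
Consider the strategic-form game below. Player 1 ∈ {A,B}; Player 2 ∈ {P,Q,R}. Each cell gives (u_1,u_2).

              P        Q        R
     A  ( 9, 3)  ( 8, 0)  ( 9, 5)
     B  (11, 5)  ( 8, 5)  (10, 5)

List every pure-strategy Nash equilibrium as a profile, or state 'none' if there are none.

(A,P): not NE [P1→B gives 11>9; P2→R gives 5>3]
(A,Q): not NE [P2→R gives 5>0]
(A,R): not NE [P1→B gives 10>9]
(B,P): NE
(B,Q): NE
(B,R): NE

PSNE = {(B,P), (B,Q), (B,R)}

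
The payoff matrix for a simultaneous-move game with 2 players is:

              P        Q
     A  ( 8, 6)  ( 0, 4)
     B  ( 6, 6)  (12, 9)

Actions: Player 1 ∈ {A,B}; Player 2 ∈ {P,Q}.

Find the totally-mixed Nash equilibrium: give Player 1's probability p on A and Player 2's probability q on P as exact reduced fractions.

p=3/5, q=6/7

P1 indiff ⇒ q·8+(1-q)·0 = q·6+(1-q)·12 ⇒ q(2) = (1-q)(12) ⇒ q = 6/7
P2 indiff ⇒ p·6+(1-p)·6 = p·4+(1-p)·9 ⇒ p(2) = (1-p)(3) ⇒ p = 3/5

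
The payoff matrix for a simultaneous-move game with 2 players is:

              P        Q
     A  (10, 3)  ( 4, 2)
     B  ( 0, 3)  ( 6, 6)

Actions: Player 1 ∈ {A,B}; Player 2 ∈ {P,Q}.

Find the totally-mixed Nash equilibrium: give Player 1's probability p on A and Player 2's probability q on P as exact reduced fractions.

p=3/4, q=1/6

P1 indiff ⇒ q·10+(1-q)·4 = q·0+(1-q)·6 ⇒ q(10) = (1-q)(2) ⇒ q = 1/6
P2 indiff ⇒ p·3+(1-p)·3 = p·2+(1-p)·6 ⇒ p(1) = (1-p)(3) ⇒ p = 3/4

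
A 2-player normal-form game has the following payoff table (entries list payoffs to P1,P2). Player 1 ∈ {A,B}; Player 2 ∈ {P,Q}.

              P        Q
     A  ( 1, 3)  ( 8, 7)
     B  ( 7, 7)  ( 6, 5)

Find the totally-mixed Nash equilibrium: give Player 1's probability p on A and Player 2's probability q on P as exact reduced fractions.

p=1/3, q=1/4

P1 indiff ⇒ q·1+(1-q)·8 = q·7+(1-q)·6 ⇒ q(-6) = (1-q)(-2) ⇒ q = 1/4
P2 indiff ⇒ p·3+(1-p)·7 = p·7+(1-p)·5 ⇒ p(-4) = (1-p)(-2) ⇒ p = 1/3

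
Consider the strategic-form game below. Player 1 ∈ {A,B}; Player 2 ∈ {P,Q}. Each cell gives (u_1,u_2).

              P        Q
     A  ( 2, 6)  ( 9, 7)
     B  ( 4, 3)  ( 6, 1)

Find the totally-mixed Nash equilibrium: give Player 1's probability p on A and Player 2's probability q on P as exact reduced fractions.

P1 indiff ⇒ q·2+(1-q)·9 = q·4+(1-q)·6 ⇒ q(-2) = (1-q)(-3) ⇒ q = 3/5
P2 indiff ⇒ p·6+(1-p)·3 = p·7+(1-p)·1 ⇒ p(-1) = (1-p)(-2) ⇒ p = 2/3

p=2/3, q=3/5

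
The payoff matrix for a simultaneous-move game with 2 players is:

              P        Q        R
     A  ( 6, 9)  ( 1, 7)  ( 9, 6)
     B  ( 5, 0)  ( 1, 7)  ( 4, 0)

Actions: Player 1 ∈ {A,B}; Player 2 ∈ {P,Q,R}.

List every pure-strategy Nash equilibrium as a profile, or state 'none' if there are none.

(A,P): NE
(A,Q): not NE [P2→P gives 9>7]
(A,R): not NE [P2→P gives 9>6]
(B,P): not NE [P1→A gives 6>5; P2→Q gives 7>0]
(B,Q): NE
(B,R): not NE [P1→A gives 9>4; P2→Q gives 7>0]

Nash profiles: (A,P), (B,Q)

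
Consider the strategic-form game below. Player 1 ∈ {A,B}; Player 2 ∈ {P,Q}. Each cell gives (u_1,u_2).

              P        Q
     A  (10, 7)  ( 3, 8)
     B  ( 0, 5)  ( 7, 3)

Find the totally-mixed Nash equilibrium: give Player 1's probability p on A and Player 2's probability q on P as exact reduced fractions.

P1 indiff ⇒ q·10+(1-q)·3 = q·0+(1-q)·7 ⇒ q(10) = (1-q)(4) ⇒ q = 2/7
P2 indiff ⇒ p·7+(1-p)·5 = p·8+(1-p)·3 ⇒ p(-1) = (1-p)(-2) ⇒ p = 2/3

(p,q) = (2/3, 2/7)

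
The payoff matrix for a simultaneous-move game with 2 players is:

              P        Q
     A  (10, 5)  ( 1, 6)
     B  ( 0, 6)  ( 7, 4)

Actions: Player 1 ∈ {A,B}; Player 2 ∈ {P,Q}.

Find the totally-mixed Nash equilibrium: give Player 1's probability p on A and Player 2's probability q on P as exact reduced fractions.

P1 mixes 2/3 on A; P2 mixes 3/8 on P

P1 indiff ⇒ q·10+(1-q)·1 = q·0+(1-q)·7 ⇒ q(10) = (1-q)(6) ⇒ q = 3/8
P2 indiff ⇒ p·5+(1-p)·6 = p·6+(1-p)·4 ⇒ p(-1) = (1-p)(-2) ⇒ p = 2/3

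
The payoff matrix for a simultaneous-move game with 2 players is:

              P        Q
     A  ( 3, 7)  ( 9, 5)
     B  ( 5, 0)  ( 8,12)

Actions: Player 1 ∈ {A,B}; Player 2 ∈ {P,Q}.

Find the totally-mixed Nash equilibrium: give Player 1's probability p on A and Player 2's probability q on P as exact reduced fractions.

P1 indiff ⇒ q·3+(1-q)·9 = q·5+(1-q)·8 ⇒ q(-2) = (1-q)(-1) ⇒ q = 1/3
P2 indiff ⇒ p·7+(1-p)·0 = p·5+(1-p)·12 ⇒ p(2) = (1-p)(12) ⇒ p = 6/7

(p,q) = (6/7, 1/3)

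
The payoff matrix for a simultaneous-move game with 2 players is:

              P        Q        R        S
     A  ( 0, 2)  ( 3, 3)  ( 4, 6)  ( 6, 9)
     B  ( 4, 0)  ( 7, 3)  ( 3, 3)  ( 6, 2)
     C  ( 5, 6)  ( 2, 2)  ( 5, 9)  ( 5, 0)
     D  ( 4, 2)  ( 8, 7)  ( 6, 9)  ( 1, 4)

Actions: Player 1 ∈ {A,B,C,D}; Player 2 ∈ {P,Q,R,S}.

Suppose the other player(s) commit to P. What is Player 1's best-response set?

BR_1 = {C}

u_1(A vs P) = 0
u_1(B vs P) = 4
u_1(C vs P) = 5
u_1(D vs P) = 4
max payoff 5 at {C}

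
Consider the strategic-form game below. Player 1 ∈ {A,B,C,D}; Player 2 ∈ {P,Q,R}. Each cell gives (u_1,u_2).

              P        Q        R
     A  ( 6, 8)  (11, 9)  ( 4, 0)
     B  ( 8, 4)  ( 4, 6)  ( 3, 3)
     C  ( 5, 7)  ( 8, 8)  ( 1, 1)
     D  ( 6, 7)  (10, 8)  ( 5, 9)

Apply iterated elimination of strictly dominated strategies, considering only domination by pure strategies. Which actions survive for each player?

IESDS → P1:{A,D} P2:{Q,R}

P1 drop C (A beats it: P:6>5 Q:11>8 R:4>1)
P2 drop P (Q beats it: A:9>8 B:6>4 D:8>7)
P1 drop B (A beats it: Q:11>4 R:4>3)
P1→{A,D} P2→{Q,R}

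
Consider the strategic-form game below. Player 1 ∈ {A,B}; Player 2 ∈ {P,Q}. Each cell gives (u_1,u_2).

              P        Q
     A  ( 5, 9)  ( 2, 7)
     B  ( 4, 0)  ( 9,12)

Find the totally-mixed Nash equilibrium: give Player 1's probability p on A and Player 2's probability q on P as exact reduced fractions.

p=6/7, q=7/8

P1 indiff ⇒ q·5+(1-q)·2 = q·4+(1-q)·9 ⇒ q(1) = (1-q)(7) ⇒ q = 7/8
P2 indiff ⇒ p·9+(1-p)·0 = p·7+(1-p)·12 ⇒ p(2) = (1-p)(12) ⇒ p = 6/7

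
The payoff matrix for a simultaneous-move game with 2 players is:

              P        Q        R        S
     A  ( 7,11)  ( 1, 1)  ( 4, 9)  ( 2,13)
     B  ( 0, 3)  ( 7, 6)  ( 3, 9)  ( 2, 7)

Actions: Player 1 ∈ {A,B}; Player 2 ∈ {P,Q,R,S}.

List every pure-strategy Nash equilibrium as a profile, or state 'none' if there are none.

PSNE = {(A,S)}

(A,P): not NE [P2→S gives 13>11]
(A,Q): not NE [P1→B gives 7>1; P2→S gives 13>1]
(A,R): not NE [P2→S gives 13>9]
(A,S): NE
(B,P): not NE [P1→A gives 7>0; P2→R gives 9>3]
(B,Q): not NE [P2→R gives 9>6]
(B,R): not NE [P1→A gives 4>3]
(B,S): not NE [P2→R gives 9>7]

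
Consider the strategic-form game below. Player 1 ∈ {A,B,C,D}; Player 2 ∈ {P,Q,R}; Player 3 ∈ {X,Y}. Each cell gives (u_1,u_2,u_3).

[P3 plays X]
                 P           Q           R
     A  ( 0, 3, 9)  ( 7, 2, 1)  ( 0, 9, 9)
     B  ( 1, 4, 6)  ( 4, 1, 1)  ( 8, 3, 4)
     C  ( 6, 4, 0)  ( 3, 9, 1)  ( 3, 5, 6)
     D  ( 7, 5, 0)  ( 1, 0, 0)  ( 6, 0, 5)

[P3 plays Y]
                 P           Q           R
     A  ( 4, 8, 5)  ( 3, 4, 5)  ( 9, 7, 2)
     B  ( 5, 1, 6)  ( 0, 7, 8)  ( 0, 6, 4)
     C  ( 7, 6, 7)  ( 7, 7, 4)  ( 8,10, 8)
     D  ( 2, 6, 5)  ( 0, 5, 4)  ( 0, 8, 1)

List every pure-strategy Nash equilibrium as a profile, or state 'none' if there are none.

(A,P,X): not NE [P1→D gives 7>0; P2→R gives 9>3]
(A,P,Y): not NE [P1→C gives 7>4; P3→X gives 9>5]
(A,Q,X): not NE [P2→R gives 9>2; P3→Y gives 5>1]
(A,Q,Y): not NE [P1→C gives 7>3; P2→P gives 8>4]
(A,R,X): not NE [P1→B gives 8>0]
(A,R,Y): not NE [P2→P gives 8>7; P3→X gives 9>2]
(B,P,X): not NE [P1→D gives 7>1]
(B,P,Y): not NE [P1→C gives 7>5; P2→Q gives 7>1]
(B,Q,X): not NE [P1→A gives 7>4; P2→P gives 4>1; P3→Y gives 8>1]
(B,Q,Y): not NE [P1→C gives 7>0]
(B,R,X): not NE [P2→P gives 4>3]
(B,R,Y): not NE [P1→A gives 9>0; P2→Q gives 7>6]
(C,P,X): not NE [P1→D gives 7>6; P2→Q gives 9>4; P3→Y gives 7>0]
(C,P,Y): not NE [P2→R gives 10>6]
(C,Q,X): not NE [P1→A gives 7>3; P3→Y gives 4>1]
(C,Q,Y): not NE [P2→R gives 10>7]
(C,R,X): not NE [P1→B gives 8>3; P2→Q gives 9>5; P3→Y gives 8>6]
(C,R,Y): not NE [P1→A gives 9>8]
(D,P,X): not NE [P3→Y gives 5>0]
(D,P,Y): not NE [P1→C gives 7>2; P2→R gives 8>6]
(D,Q,X): not NE [P1→A gives 7>1; P2→P gives 5>0; P3→Y gives 4>0]
(D,Q,Y): not NE [P1→C gives 7>0; P2→R gives 8>5]
(D,R,X): not NE [P1→B gives 8>6; P2→P gives 5>0]
(D,R,Y): not NE [P1→A gives 9>0; P3→X gives 5>1]

No pure NE.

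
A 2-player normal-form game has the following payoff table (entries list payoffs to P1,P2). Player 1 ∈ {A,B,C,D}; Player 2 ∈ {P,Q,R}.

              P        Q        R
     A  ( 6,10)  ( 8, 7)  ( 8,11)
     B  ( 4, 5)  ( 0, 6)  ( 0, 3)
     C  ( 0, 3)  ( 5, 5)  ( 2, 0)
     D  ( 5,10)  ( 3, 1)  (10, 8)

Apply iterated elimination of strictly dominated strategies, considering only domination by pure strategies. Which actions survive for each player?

IESDS → P1:{A,D} P2:{P,R}

P1 drop B (A beats it: P:6>4 Q:8>0 R:8>0)
P1 drop C (A beats it: P:6>0 Q:8>5 R:8>2)
P2 drop Q (P beats it: A:10>7 D:10>1)
P1→{A,D} P2→{P,R}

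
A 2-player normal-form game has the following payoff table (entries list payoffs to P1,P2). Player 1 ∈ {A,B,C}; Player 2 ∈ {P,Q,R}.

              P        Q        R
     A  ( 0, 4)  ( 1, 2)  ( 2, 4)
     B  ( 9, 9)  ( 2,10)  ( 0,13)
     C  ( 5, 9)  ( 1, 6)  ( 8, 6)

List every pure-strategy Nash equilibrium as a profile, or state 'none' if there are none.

PSNE: ∅

(A,P): not NE [P1→B gives 9>0]
(A,Q): not NE [P1→B gives 2>1; P2→R gives 4>2]
(A,R): not NE [P1→C gives 8>2]
(B,P): not NE [P2→R gives 13>9]
(B,Q): not NE [P2→R gives 13>10]
(B,R): not NE [P1→C gives 8>0]
(C,P): not NE [P1→B gives 9>5]
(C,Q): not NE [P1→B gives 2>1; P2→P gives 9>6]
(C,R): not NE [P2→P gives 9>6]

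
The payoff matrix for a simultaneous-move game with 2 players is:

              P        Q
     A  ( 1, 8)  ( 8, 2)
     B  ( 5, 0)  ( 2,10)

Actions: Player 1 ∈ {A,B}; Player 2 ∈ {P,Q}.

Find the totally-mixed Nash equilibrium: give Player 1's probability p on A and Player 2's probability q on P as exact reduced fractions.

P1 mixes 5/8 on A; P2 mixes 3/5 on P

P1 indiff ⇒ q·1+(1-q)·8 = q·5+(1-q)·2 ⇒ q(-4) = (1-q)(-6) ⇒ q = 3/5
P2 indiff ⇒ p·8+(1-p)·0 = p·2+(1-p)·10 ⇒ p(6) = (1-p)(10) ⇒ p = 5/8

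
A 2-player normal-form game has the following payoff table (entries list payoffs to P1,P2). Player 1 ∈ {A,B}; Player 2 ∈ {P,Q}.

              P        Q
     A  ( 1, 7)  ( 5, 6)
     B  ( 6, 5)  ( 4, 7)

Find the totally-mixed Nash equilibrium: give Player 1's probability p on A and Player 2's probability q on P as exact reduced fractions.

(p,q) = (2/3, 1/6)

P1 indiff ⇒ q·1+(1-q)·5 = q·6+(1-q)·4 ⇒ q(-5) = (1-q)(-1) ⇒ q = 1/6
P2 indiff ⇒ p·7+(1-p)·5 = p·6+(1-p)·7 ⇒ p(1) = (1-p)(2) ⇒ p = 2/3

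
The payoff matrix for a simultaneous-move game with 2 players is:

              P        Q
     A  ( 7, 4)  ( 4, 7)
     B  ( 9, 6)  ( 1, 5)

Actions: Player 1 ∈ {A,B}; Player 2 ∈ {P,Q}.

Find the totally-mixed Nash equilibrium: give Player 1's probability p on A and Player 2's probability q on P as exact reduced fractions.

p=1/4, q=3/5

P1 indiff ⇒ q·7+(1-q)·4 = q·9+(1-q)·1 ⇒ q(-2) = (1-q)(-3) ⇒ q = 3/5
P2 indiff ⇒ p·4+(1-p)·6 = p·7+(1-p)·5 ⇒ p(-3) = (1-p)(-1) ⇒ p = 1/4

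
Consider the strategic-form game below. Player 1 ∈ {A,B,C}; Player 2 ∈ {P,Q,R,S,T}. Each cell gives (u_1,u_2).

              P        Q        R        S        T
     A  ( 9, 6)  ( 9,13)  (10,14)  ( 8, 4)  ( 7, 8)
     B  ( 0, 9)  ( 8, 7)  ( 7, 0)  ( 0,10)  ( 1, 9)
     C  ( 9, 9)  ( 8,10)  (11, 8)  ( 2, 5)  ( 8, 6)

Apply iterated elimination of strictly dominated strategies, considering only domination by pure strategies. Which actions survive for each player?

Survivors P1:{A,C} P2:{Q,R}

P1 drop B (A beats it: P:9>0 Q:9>8 R:10>7 S:8>0 T:7>1)
P2 drop P (Q beats it: A:13>6 C:10>9)
P2 drop S (Q beats it: A:13>4 C:10>5)
P2 drop T (Q beats it: A:13>8 C:10>6)
P1→{A,C} P2→{Q,R}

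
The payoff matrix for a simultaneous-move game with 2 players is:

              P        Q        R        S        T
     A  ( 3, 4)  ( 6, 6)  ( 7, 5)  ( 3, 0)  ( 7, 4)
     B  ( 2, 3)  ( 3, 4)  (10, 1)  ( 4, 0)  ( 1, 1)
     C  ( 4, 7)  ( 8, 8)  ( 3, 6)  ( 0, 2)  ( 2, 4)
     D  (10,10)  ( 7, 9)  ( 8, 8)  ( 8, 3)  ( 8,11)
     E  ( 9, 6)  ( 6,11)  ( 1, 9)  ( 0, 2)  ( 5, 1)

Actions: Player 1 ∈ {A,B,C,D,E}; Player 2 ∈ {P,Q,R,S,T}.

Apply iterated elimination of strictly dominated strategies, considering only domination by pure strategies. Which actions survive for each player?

P1 drop A (D beats it: P:10>3 Q:7>6 R:8>7 S:8>3 T:8>7)
P1 drop E (D beats it: P:10>9 Q:7>6 R:8>1 S:8>0 T:8>5)
P2 drop R (P beats it: B:3>1 C:7>6 D:10>8)
P1 drop B (D beats it: P:10>2 Q:7>3 S:8>4 T:8>1)
P2 drop S (P beats it: C:7>2 D:10>3)
P1→{C,D} P2→{P,Q,T}

Survivors P1:{C,D} P2:{P,Q,T}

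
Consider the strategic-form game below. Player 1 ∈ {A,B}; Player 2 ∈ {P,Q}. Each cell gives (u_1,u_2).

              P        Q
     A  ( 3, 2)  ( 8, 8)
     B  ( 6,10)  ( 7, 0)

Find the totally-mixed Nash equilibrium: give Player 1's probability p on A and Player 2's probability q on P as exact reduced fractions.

P1 indiff ⇒ q·3+(1-q)·8 = q·6+(1-q)·7 ⇒ q(-3) = (1-q)(-1) ⇒ q = 1/4
P2 indiff ⇒ p·2+(1-p)·10 = p·8+(1-p)·0 ⇒ p(-6) = (1-p)(-10) ⇒ p = 5/8

(p,q) = (5/8, 1/4)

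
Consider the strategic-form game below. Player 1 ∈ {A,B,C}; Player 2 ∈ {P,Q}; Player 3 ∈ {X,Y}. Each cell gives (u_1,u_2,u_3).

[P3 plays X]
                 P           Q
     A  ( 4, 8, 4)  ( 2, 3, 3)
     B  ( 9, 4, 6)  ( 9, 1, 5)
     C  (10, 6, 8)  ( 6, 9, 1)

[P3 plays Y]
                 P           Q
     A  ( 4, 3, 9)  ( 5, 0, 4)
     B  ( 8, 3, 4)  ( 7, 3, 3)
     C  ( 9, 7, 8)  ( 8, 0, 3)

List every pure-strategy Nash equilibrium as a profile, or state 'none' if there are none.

(A,P,X): not NE [P1→C gives 10>4; P3→Y gives 9>4]
(A,P,Y): not NE [P1→C gives 9>4]
(A,Q,X): not NE [P1→B gives 9>2; P2→P gives 8>3; P3→Y gives 4>3]
(A,Q,Y): not NE [P1→C gives 8>5; P2→P gives 3>0]
(B,P,X): not NE [P1→C gives 10>9]
(B,P,Y): not NE [P1→C gives 9>8; P3→X gives 6>4]
(B,Q,X): not NE [P2→P gives 4>1]
(B,Q,Y): not NE [P1→C gives 8>7; P3→X gives 5>3]
(C,P,X): not NE [P2→Q gives 9>6]
(C,P,Y): NE
(C,Q,X): not NE [P1→B gives 9>6; P3→Y gives 3>1]
(C,Q,Y): not NE [P2→P gives 7>0]

PSNE = {(C,P,Y)}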